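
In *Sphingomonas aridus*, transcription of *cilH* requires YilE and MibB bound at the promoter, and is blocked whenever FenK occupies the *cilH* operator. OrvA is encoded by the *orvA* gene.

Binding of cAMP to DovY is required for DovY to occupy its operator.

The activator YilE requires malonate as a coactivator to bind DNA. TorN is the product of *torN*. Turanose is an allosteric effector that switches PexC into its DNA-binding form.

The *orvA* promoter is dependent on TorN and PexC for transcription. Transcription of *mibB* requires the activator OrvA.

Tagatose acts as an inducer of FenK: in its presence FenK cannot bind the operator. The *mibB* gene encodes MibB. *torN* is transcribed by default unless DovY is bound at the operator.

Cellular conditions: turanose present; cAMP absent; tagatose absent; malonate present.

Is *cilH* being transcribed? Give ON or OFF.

OFF

Malonate is present, so YilE is active.
Tagatose is absent, so FenK is active.
cAMP is absent, so DovY is inactive.
With no repressor bound, *torN* is transcribed.
So TorN is produced and active.
Turanose is present, so PexC is active.
No repressor is bound and TorN and PexC are active, so *orvA* is transcribed.
So OrvA is produced and active.
No repressor is bound and OrvA is active, so *mibB* is transcribed.
So MibB is produced and active.
With repressor FenK bound, *cilH* is not transcribed.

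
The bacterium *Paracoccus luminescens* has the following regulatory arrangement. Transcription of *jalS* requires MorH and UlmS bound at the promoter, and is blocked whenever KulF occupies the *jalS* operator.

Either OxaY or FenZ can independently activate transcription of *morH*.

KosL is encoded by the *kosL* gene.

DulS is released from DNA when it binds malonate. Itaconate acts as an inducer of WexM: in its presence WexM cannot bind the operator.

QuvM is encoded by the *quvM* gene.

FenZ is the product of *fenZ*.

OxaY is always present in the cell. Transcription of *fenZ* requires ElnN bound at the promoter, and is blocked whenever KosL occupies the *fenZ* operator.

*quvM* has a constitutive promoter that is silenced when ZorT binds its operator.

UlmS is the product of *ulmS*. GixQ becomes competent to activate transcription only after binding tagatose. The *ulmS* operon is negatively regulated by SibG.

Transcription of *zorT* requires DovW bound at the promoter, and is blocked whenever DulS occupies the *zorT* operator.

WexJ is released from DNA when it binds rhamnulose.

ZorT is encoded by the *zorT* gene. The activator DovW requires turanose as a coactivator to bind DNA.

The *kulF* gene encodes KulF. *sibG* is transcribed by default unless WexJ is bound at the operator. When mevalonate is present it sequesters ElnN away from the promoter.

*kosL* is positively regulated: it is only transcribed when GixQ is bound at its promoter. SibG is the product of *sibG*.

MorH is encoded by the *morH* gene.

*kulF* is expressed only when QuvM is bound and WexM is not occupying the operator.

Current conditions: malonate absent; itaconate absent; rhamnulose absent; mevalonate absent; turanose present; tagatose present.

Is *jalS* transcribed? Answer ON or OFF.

Itaconate is absent, so WexM is active.
Turanose is present, so DovW is active.
Malonate is absent, so DulS is active.
With repressor DulS bound, *zorT* is not transcribed.
So ZorT is not produced.
With no repressor bound, *quvM* is transcribed.
So QuvM is produced and active.
With repressor WexM bound, *kulF* is not transcribed.
So KulF is not produced.
OxaY is produced constitutively and is active.
Tagatose is present, so GixQ is active.
No repressor is bound and GixQ is active, so *kosL* is transcribed.
So KosL is produced and active.
Mevalonate is absent, so ElnN is active.
With repressor KosL bound, *fenZ* is not transcribed.
So FenZ is not produced.
Activator OxaY is present, so *morH* is transcribed.
So MorH is produced and active.
Rhamnulose is absent, so WexJ is active.
With repressor WexJ bound, *sibG* is not transcribed.
So SibG is not produced.
With no repressor bound, *ulmS* is transcribed.
So UlmS is produced and active.
No repressor is bound and MorH and UlmS are active, so *jalS* is transcribed.

ON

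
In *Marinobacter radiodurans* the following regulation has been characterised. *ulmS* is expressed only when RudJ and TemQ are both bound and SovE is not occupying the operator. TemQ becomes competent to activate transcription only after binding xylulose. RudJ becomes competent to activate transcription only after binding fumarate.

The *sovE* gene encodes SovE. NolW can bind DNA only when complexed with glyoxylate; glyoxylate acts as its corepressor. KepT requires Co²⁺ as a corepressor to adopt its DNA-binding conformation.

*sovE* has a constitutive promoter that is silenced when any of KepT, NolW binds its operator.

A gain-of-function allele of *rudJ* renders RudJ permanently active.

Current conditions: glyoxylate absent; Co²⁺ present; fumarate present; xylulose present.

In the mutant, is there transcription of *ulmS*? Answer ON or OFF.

ON

Co²⁺ is present, so KepT is active.
Glyoxylate is absent, so NolW is inactive.
With repressor KepT bound, *sovE* is not transcribed.
So SovE is not produced.
RudJ is constitutively active in this strain.
Xylulose is present, so TemQ is active.
No repressor is bound and RudJ and TemQ are active, so *ulmS* is transcribed.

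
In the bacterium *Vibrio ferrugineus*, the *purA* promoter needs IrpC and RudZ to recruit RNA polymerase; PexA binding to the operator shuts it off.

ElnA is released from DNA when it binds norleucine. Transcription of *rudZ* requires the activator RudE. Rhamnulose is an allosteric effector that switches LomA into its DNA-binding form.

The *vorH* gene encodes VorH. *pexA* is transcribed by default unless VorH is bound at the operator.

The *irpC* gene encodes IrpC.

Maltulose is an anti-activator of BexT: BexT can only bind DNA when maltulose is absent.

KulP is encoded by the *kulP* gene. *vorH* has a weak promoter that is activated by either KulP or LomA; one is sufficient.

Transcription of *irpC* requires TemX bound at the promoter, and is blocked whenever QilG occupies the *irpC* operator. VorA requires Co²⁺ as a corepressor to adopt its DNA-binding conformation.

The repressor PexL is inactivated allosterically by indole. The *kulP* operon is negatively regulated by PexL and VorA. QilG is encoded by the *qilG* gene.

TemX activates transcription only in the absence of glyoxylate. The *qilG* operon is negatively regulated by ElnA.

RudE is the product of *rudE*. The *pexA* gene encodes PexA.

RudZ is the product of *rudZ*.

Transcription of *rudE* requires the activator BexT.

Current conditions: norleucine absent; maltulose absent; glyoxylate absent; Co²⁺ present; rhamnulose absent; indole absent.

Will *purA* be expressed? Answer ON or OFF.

OFF

Norleucine is absent, so ElnA is active.
With repressor ElnA bound, *qilG* is not transcribed.
So QilG is not produced.
Glyoxylate is absent, so TemX is active.
No repressor is bound and TemX is active, so *irpC* is transcribed.
So IrpC is produced and active.
Indole is absent, so PexL is active.
Co²⁺ is present, so VorA is active.
With repressor PexL bound, *kulP* is not transcribed.
So KulP is not produced.
Rhamnulose is absent, so LomA is inactive.
No activator is available at the *vorH* promoter, so *vorH* is not transcribed.
So VorH is not produced.
With no repressor bound, *pexA* is transcribed.
So PexA is produced and active.
Maltulose is absent, so BexT is active.
No repressor is bound and BexT is active, so *rudE* is transcribed.
So RudE is produced and active.
No repressor is bound and RudE is active, so *rudZ* is transcribed.
So RudZ is produced and active.
With repressor PexA bound, *purA* is not transcribed.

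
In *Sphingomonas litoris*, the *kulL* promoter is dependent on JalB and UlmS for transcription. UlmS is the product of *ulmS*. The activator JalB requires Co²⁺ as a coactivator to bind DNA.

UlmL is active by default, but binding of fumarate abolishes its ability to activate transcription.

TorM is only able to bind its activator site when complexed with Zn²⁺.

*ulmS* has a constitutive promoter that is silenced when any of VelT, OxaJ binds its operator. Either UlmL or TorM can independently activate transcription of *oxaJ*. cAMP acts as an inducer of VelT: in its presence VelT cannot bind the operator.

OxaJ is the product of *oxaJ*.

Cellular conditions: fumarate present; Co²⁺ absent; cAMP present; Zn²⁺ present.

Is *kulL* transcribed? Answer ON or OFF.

Co²⁺ is absent, so JalB is inactive.
cAMP is present, so VelT is inactive.
Fumarate is present, so UlmL is inactive.
Zn²⁺ is present, so TorM is active.
Activator TorM is present, so *oxaJ* is transcribed.
So OxaJ is produced and active.
With repressor OxaJ bound, *ulmS* is not transcribed.
So UlmS is not produced.
Required activator JalB is absent, so *kulL* is not transcribed.

OFF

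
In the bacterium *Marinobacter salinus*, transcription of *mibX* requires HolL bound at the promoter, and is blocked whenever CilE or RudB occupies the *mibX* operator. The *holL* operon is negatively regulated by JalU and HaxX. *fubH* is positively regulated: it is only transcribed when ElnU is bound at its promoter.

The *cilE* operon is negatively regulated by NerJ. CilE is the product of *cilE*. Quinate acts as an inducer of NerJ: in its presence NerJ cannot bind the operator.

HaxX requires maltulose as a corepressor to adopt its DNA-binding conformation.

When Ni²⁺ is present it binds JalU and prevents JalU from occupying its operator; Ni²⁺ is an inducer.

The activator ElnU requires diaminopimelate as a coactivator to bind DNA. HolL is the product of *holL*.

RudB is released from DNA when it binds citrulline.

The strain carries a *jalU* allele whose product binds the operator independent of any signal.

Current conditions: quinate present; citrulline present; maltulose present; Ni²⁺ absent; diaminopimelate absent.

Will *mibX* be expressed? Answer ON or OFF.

Quinate is present, so NerJ is inactive.
With no repressor bound, *cilE* is transcribed.
So CilE is produced and active.
Citrulline is present, so RudB is inactive.
JalU is constitutively active in this strain.
Maltulose is present, so HaxX is active.
With repressor JalU bound, *holL* is not transcribed.
So HolL is not produced.
With repressor CilE bound, *mibX* is not transcribed.

OFF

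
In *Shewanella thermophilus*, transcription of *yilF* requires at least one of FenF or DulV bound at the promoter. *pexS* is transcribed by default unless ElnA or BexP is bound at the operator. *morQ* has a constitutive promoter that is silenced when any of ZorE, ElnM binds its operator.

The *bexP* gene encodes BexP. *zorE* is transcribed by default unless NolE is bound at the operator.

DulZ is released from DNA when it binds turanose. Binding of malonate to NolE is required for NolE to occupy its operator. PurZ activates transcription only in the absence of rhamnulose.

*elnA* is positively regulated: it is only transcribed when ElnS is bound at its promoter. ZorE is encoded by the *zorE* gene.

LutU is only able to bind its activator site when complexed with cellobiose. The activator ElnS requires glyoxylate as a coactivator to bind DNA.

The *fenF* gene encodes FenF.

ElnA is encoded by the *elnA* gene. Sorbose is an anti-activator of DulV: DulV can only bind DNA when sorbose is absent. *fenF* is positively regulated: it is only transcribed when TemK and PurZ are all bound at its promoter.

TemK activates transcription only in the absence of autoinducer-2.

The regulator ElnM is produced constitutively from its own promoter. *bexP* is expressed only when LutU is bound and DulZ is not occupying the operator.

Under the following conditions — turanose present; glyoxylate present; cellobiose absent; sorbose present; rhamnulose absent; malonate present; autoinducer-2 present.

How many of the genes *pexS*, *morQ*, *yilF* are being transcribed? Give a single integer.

Glyoxylate is present, so ElnS is active.
No repressor is bound and ElnS is active, so *elnA* is transcribed.
So ElnA is produced and active.
Cellobiose is absent, so LutU is inactive.
Turanose is present, so DulZ is inactive.
Required activator LutU is absent, so *bexP* is not transcribed.
So BexP is not produced.
With repressor ElnA bound, *pexS* is not transcribed.
→ *pexS* is OFF.
Malonate is present, so NolE is active.
With repressor NolE bound, *zorE* is not transcribed.
So ZorE is not produced.
ElnM is produced constitutively and is active.
With repressor ElnM bound, *morQ* is not transcribed.
→ *morQ* is OFF.
Autoinducer-2 is present, so TemK is inactive.
Rhamnulose is absent, so PurZ is active.
Required activator TemK is absent, so *fenF* is not transcribed.
So FenF is not produced.
Sorbose is present, so DulV is inactive.
No activator is available at the *yilF* promoter, so *yilF* is not transcribed.
→ *yilF* is OFF.
0 of the 3 genes are transcribed.

0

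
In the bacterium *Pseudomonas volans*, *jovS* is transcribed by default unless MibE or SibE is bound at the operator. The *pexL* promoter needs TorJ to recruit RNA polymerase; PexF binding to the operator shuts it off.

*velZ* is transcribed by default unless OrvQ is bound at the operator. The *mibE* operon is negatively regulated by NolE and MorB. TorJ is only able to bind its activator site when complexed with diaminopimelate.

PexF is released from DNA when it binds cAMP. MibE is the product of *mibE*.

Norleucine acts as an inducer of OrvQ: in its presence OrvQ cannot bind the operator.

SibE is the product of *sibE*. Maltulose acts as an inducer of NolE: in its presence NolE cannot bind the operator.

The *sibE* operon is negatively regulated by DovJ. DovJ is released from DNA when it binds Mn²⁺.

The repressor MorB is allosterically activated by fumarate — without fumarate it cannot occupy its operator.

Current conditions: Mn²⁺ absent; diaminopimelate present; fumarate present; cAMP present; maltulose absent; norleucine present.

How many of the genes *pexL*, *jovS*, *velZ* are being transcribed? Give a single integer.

Diaminopimelate is present, so TorJ is active.
cAMP is present, so PexF is inactive.
No repressor is bound and TorJ is active, so *pexL* is transcribed.
→ *pexL* is ON.
Maltulose is absent, so NolE is active.
Fumarate is present, so MorB is active.
With repressor NolE bound, *mibE* is not transcribed.
So MibE is not produced.
Mn²⁺ is absent, so DovJ is active.
With repressor DovJ bound, *sibE* is not transcribed.
So SibE is not produced.
With no repressor bound, *jovS* is transcribed.
→ *jovS* is ON.
Norleucine is present, so OrvQ is inactive.
With no repressor bound, *velZ* is transcribed.
→ *velZ* is ON.
3 of the 3 genes are transcribed.

3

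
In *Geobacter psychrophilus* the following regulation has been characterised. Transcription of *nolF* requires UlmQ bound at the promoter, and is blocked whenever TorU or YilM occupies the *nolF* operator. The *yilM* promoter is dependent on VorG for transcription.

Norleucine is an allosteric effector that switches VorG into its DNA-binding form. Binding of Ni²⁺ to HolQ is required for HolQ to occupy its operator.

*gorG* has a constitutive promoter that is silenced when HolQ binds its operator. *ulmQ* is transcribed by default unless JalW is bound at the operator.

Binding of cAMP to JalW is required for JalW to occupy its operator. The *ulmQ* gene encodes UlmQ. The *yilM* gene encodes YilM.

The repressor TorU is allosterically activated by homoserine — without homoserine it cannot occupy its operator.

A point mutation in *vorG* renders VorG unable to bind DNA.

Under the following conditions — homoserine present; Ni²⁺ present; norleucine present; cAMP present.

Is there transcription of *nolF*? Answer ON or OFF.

OFF

cAMP is present, so JalW is active.
With repressor JalW bound, *ulmQ* is not transcribed.
So UlmQ is not produced.
Homoserine is present, so TorU is active.
VorG is non-functional in this strain, so it has no effect.
Required activator VorG is absent, so *yilM* is not transcribed.
So YilM is not produced.
With repressor TorU bound, *nolF* is not transcribed.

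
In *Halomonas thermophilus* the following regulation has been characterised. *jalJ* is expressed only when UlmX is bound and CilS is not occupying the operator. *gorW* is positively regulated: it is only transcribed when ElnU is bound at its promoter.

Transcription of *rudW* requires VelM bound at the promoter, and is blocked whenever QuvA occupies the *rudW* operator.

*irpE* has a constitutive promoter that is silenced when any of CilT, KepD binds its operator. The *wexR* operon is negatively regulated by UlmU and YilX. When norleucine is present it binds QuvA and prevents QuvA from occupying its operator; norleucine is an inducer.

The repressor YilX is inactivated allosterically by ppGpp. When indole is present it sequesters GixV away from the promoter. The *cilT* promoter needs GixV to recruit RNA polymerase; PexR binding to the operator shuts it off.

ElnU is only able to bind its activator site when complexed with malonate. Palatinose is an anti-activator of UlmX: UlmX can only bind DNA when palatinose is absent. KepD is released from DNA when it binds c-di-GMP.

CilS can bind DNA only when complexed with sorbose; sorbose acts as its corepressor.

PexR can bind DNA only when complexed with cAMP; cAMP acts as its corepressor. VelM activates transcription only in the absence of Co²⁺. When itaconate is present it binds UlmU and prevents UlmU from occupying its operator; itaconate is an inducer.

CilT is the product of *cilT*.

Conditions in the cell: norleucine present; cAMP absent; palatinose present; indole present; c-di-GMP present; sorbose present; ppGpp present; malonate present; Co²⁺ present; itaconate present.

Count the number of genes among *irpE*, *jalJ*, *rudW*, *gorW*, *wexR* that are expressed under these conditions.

3

cAMP is absent, so PexR is inactive.
Indole is present, so GixV is inactive.
Required activator GixV is absent, so *cilT* is not transcribed.
So CilT is not produced.
c-di-GMP is present, so KepD is inactive.
With no repressor bound, *irpE* is transcribed.
→ *irpE* is ON.
Sorbose is present, so CilS is active.
Palatinose is present, so UlmX is inactive.
With repressor CilS bound, *jalJ* is not transcribed.
→ *jalJ* is OFF.
Norleucine is present, so QuvA is inactive.
Co²⁺ is present, so VelM is inactive.
Required activator VelM is absent, so *rudW* is not transcribed.
→ *rudW* is OFF.
Malonate is present, so ElnU is active.
No repressor is bound and ElnU is active, so *gorW* is transcribed.
→ *gorW* is ON.
Itaconate is present, so UlmU is inactive.
ppGpp is present, so YilX is inactive.
With no repressor bound, *wexR* is transcribed.
→ *wexR* is ON.
3 of the 5 genes are transcribed.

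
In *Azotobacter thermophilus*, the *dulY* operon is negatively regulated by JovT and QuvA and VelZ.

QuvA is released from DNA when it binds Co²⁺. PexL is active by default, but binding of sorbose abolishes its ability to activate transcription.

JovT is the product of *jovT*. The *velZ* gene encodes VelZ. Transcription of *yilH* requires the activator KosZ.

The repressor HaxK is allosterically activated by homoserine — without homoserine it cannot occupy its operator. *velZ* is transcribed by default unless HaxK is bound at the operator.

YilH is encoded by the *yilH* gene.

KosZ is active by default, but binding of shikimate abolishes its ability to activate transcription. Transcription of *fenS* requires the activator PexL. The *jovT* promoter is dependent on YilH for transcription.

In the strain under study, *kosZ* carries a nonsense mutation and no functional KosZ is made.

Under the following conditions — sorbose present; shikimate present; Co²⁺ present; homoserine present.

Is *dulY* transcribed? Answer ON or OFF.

ON

KosZ is non-functional in this strain, so it has no effect.
Required activator KosZ is absent, so *yilH* is not transcribed.
So YilH is not produced.
Required activator YilH is absent, so *jovT* is not transcribed.
So JovT is not produced.
Co²⁺ is present, so QuvA is inactive.
Homoserine is present, so HaxK is active.
With repressor HaxK bound, *velZ* is not transcribed.
So VelZ is not produced.
With no repressor bound, *dulY* is transcribed.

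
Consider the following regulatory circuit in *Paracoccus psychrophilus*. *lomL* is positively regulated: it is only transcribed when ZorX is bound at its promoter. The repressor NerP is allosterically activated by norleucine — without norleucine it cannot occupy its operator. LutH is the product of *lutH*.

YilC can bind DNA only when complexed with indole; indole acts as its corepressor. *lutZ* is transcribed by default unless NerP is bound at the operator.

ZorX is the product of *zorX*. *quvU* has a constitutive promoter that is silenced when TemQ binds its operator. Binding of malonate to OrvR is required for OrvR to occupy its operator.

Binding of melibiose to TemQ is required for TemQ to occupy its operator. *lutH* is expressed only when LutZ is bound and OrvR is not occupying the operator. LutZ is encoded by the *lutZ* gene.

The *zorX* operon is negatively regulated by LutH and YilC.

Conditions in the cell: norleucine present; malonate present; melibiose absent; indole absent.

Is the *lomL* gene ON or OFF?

ON

Norleucine is present, so NerP is active.
With repressor NerP bound, *lutZ* is not transcribed.
So LutZ is not produced.
Malonate is present, so OrvR is active.
With repressor OrvR bound, *lutH* is not transcribed.
So LutH is not produced.
Indole is absent, so YilC is inactive.
With no repressor bound, *zorX* is transcribed.
So ZorX is produced and active.
No repressor is bound and ZorX is active, so *lomL* is transcribed.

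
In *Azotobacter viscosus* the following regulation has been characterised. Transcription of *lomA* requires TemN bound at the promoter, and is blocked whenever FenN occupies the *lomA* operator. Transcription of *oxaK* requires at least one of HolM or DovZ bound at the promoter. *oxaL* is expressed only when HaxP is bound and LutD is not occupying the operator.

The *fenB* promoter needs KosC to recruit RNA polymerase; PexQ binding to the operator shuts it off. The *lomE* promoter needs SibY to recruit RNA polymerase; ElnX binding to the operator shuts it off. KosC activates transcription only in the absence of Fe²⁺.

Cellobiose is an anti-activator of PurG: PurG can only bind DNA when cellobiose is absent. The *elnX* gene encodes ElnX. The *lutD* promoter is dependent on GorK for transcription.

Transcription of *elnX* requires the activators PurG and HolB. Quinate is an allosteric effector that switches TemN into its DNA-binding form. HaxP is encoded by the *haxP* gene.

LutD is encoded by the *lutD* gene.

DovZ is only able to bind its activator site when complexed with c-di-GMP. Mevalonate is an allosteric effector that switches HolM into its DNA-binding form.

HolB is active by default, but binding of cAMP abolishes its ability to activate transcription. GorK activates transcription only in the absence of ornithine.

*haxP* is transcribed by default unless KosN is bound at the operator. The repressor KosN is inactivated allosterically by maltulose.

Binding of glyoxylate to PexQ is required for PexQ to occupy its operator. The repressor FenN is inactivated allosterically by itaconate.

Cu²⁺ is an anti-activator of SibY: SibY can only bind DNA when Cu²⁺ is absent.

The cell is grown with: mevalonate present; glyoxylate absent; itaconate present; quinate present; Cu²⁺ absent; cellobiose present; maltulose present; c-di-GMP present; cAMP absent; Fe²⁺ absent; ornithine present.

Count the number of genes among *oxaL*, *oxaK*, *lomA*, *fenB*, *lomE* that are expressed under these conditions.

5

Ornithine is present, so GorK is inactive.
Required activator GorK is absent, so *lutD* is not transcribed.
So LutD is not produced.
Maltulose is present, so KosN is inactive.
With no repressor bound, *haxP* is transcribed.
So HaxP is produced and active.
No repressor is bound and HaxP is active, so *oxaL* is transcribed.
→ *oxaL* is ON.
Mevalonate is present, so HolM is active.
c-di-GMP is present, so DovZ is active.
Activator HolM is present, so *oxaK* is transcribed.
→ *oxaK* is ON.
Quinate is present, so TemN is active.
Itaconate is present, so FenN is inactive.
No repressor is bound and TemN is active, so *lomA* is transcribed.
→ *lomA* is ON.
Fe²⁺ is absent, so KosC is active.
Glyoxylate is absent, so PexQ is inactive.
No repressor is bound and KosC is active, so *fenB* is transcribed.
→ *fenB* is ON.
Cu²⁺ is absent, so SibY is active.
Cellobiose is present, so PurG is inactive.
cAMP is absent, so HolB is active.
Required activator PurG is absent, so *elnX* is not transcribed.
So ElnX is not produced.
No repressor is bound and SibY is active, so *lomE* is transcribed.
→ *lomE* is ON.
5 of the 5 genes are transcribed.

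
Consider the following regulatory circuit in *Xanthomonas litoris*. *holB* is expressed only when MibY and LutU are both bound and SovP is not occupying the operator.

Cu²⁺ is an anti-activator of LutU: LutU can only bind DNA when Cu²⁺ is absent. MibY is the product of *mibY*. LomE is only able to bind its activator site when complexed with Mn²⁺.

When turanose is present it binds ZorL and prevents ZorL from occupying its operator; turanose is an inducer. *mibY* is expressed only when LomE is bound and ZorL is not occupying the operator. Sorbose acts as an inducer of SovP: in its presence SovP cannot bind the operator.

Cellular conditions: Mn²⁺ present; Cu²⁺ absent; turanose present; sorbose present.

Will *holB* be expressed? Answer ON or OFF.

Mn²⁺ is present, so LomE is active.
Turanose is present, so ZorL is inactive.
No repressor is bound and LomE is active, so *mibY* is transcribed.
So MibY is produced and active.
Sorbose is present, so SovP is inactive.
Cu²⁺ is absent, so LutU is active.
No repressor is bound and MibY and LutU are active, so *holB* is transcribed.

ON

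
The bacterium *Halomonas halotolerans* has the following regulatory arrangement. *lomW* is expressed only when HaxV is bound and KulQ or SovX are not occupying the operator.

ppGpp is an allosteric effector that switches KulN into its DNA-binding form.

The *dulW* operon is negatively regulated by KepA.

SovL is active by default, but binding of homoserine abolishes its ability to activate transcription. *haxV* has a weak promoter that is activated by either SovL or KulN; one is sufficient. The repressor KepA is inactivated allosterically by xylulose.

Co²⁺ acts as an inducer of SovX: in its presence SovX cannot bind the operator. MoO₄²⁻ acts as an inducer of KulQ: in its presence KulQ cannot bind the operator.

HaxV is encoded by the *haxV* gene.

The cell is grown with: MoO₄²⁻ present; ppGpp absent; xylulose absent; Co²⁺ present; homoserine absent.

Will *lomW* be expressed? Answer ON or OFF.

MoO₄²⁻ is present, so KulQ is inactive.
Co²⁺ is present, so SovX is inactive.
Homoserine is absent, so SovL is active.
ppGpp is absent, so KulN is inactive.
Activator SovL is present, so *haxV* is transcribed.
So HaxV is produced and active.
No repressor is bound and HaxV is active, so *lomW* is transcribed.

ON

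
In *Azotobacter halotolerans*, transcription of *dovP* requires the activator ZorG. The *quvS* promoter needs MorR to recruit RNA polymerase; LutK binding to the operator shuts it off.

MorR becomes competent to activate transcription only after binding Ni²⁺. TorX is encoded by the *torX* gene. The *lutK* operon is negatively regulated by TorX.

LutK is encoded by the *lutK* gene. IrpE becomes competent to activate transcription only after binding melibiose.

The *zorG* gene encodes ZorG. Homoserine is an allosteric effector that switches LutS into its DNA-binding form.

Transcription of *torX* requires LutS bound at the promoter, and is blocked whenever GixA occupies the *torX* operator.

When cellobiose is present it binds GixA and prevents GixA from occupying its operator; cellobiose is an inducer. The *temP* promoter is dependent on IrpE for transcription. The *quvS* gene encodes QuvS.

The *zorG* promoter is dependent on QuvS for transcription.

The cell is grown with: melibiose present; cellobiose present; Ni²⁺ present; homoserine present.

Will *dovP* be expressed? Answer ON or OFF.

Homoserine is present, so LutS is active.
Cellobiose is present, so GixA is inactive.
No repressor is bound and LutS is active, so *torX* is transcribed.
So TorX is produced and active.
With repressor TorX bound, *lutK* is not transcribed.
So LutK is not produced.
Ni²⁺ is present, so MorR is active.
No repressor is bound and MorR is active, so *quvS* is transcribed.
So QuvS is produced and active.
No repressor is bound and QuvS is active, so *zorG* is transcribed.
So ZorG is produced and active.
No repressor is bound and ZorG is active, so *dovP* is transcribed.

ON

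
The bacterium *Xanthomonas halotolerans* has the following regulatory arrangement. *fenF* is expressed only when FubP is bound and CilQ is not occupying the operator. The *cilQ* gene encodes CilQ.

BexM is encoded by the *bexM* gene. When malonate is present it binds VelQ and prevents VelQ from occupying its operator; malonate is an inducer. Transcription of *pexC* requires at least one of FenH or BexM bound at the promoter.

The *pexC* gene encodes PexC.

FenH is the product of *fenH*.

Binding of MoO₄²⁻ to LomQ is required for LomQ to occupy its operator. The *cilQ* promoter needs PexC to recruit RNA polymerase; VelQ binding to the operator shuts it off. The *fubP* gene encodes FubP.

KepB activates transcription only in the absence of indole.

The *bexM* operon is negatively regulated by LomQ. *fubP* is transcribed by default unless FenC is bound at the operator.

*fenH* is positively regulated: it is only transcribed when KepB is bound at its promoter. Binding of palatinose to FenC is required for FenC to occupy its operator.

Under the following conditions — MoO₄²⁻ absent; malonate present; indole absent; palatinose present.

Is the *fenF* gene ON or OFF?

OFF

Palatinose is present, so FenC is active.
With repressor FenC bound, *fubP* is not transcribed.
So FubP is not produced.
Indole is absent, so KepB is active.
No repressor is bound and KepB is active, so *fenH* is transcribed.
So FenH is produced and active.
MoO₄²⁻ is absent, so LomQ is inactive.
With no repressor bound, *bexM* is transcribed.
So BexM is produced and active.
Activator FenH is present, so *pexC* is transcribed.
So PexC is produced and active.
Malonate is present, so VelQ is inactive.
No repressor is bound and PexC is active, so *cilQ* is transcribed.
So CilQ is produced and active.
With repressor CilQ bound, *fenF* is not transcribed.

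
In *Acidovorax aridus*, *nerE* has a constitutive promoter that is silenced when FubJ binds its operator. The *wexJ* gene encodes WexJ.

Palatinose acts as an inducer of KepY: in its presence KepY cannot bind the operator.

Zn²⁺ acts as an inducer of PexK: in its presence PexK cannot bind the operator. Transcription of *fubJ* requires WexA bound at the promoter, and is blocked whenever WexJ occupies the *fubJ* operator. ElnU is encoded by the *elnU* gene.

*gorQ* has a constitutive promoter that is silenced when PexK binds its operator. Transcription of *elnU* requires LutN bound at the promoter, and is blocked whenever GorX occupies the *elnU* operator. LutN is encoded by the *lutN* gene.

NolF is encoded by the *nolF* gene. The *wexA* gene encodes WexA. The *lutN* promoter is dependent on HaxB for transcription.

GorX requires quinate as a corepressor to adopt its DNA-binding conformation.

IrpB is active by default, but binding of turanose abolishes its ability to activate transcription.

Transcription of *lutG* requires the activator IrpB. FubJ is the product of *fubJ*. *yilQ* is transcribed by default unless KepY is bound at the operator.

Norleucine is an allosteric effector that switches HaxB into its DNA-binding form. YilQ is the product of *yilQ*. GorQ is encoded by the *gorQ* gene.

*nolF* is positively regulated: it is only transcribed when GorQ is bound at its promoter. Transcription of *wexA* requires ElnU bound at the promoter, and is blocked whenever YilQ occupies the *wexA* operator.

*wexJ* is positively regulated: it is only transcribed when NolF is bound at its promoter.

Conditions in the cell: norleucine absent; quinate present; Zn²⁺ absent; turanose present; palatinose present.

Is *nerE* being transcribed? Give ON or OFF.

Norleucine is absent, so HaxB is inactive.
Required activator HaxB is absent, so *lutN* is not transcribed.
So LutN is not produced.
Quinate is present, so GorX is active.
With repressor GorX bound, *elnU* is not transcribed.
So ElnU is not produced.
Palatinose is present, so KepY is inactive.
With no repressor bound, *yilQ* is transcribed.
So YilQ is produced and active.
With repressor YilQ bound, *wexA* is not transcribed.
So WexA is not produced.
Zn²⁺ is absent, so PexK is active.
With repressor PexK bound, *gorQ* is not transcribed.
So GorQ is not produced.
Required activator GorQ is absent, so *nolF* is not transcribed.
So NolF is not produced.
Required activator NolF is absent, so *wexJ* is not transcribed.
So WexJ is not produced.
Required activator WexA is absent, so *fubJ* is not transcribed.
So FubJ is not produced.
With no repressor bound, *nerE* is transcribed.

ON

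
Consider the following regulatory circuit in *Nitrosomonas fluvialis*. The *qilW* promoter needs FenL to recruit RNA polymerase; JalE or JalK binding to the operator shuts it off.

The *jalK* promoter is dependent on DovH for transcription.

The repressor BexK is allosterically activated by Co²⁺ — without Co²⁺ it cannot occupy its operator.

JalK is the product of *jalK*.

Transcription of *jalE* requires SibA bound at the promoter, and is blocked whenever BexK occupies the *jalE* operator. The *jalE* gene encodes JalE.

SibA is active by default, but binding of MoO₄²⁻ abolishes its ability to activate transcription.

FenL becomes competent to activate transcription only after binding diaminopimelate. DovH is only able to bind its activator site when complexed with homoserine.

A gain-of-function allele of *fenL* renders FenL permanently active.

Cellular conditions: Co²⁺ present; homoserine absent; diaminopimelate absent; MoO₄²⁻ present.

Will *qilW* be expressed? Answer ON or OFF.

FenL is constitutively active in this strain.
Co²⁺ is present, so BexK is active.
MoO₄²⁻ is present, so SibA is inactive.
With repressor BexK bound, *jalE* is not transcribed.
So JalE is not produced.
Homoserine is absent, so DovH is inactive.
Required activator DovH is absent, so *jalK* is not transcribed.
So JalK is not produced.
No repressor is bound and FenL is active, so *qilW* is transcribed.

ON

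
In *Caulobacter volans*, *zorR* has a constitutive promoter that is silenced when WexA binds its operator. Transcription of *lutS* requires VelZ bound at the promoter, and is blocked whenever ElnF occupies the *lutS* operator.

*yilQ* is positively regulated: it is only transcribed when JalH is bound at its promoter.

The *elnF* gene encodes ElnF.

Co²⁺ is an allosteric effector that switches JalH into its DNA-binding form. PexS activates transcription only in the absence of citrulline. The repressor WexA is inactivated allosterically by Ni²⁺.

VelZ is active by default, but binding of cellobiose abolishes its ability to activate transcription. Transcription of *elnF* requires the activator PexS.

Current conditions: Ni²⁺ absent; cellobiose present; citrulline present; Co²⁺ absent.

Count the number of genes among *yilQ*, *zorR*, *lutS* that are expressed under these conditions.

Co²⁺ is absent, so JalH is inactive.
Required activator JalH is absent, so *yilQ* is not transcribed.
→ *yilQ* is OFF.
Ni²⁺ is absent, so WexA is active.
With repressor WexA bound, *zorR* is not transcribed.
→ *zorR* is OFF.
Citrulline is present, so PexS is inactive.
Required activator PexS is absent, so *elnF* is not transcribed.
So ElnF is not produced.
Cellobiose is present, so VelZ is inactive.
Required activator VelZ is absent, so *lutS* is not transcribed.
→ *lutS* is OFF.
0 of the 3 genes are transcribed.

0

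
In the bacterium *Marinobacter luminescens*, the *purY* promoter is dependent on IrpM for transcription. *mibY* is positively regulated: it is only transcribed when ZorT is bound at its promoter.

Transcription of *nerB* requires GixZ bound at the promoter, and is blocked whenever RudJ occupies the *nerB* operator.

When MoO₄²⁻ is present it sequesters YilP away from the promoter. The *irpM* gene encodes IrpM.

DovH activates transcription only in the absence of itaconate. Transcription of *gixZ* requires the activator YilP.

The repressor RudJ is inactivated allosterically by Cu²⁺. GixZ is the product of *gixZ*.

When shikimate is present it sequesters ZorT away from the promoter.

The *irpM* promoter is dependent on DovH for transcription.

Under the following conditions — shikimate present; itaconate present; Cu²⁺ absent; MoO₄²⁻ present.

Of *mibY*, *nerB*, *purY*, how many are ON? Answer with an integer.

0

Shikimate is present, so ZorT is inactive.
Required activator ZorT is absent, so *mibY* is not transcribed.
→ *mibY* is OFF.
Cu²⁺ is absent, so RudJ is active.
MoO₄²⁻ is present, so YilP is inactive.
Required activator YilP is absent, so *gixZ* is not transcribed.
So GixZ is not produced.
With repressor RudJ bound, *nerB* is not transcribed.
→ *nerB* is OFF.
Itaconate is present, so DovH is inactive.
Required activator DovH is absent, so *irpM* is not transcribed.
So IrpM is not produced.
Required activator IrpM is absent, so *purY* is not transcribed.
→ *purY* is OFF.
0 of the 3 genes are transcribed.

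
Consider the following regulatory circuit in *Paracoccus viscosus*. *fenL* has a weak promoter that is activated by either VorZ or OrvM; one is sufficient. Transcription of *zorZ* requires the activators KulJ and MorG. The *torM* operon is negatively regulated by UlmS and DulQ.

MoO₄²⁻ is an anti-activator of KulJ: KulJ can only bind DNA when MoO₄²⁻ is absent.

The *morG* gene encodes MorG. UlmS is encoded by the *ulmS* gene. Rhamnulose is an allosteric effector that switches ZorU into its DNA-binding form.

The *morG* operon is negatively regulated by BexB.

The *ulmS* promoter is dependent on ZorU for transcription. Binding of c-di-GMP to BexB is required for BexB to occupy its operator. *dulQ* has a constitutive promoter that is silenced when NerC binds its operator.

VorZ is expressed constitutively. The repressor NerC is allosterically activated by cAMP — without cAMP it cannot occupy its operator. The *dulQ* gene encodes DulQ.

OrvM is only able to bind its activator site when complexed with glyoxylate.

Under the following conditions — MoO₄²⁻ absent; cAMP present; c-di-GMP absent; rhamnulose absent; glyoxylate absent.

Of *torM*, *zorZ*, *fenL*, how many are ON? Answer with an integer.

3

Rhamnulose is absent, so ZorU is inactive.
Required activator ZorU is absent, so *ulmS* is not transcribed.
So UlmS is not produced.
cAMP is present, so NerC is active.
With repressor NerC bound, *dulQ* is not transcribed.
So DulQ is not produced.
With no repressor bound, *torM* is transcribed.
→ *torM* is ON.
MoO₄²⁻ is absent, so KulJ is active.
c-di-GMP is absent, so BexB is inactive.
With no repressor bound, *morG* is transcribed.
So MorG is produced and active.
No repressor is bound and KulJ and MorG are active, so *zorZ* is transcribed.
→ *zorZ* is ON.
VorZ is produced constitutively and is active.
Glyoxylate is absent, so OrvM is inactive.
Activator VorZ is present, so *fenL* is transcribed.
→ *fenL* is ON.
3 of the 3 genes are transcribed.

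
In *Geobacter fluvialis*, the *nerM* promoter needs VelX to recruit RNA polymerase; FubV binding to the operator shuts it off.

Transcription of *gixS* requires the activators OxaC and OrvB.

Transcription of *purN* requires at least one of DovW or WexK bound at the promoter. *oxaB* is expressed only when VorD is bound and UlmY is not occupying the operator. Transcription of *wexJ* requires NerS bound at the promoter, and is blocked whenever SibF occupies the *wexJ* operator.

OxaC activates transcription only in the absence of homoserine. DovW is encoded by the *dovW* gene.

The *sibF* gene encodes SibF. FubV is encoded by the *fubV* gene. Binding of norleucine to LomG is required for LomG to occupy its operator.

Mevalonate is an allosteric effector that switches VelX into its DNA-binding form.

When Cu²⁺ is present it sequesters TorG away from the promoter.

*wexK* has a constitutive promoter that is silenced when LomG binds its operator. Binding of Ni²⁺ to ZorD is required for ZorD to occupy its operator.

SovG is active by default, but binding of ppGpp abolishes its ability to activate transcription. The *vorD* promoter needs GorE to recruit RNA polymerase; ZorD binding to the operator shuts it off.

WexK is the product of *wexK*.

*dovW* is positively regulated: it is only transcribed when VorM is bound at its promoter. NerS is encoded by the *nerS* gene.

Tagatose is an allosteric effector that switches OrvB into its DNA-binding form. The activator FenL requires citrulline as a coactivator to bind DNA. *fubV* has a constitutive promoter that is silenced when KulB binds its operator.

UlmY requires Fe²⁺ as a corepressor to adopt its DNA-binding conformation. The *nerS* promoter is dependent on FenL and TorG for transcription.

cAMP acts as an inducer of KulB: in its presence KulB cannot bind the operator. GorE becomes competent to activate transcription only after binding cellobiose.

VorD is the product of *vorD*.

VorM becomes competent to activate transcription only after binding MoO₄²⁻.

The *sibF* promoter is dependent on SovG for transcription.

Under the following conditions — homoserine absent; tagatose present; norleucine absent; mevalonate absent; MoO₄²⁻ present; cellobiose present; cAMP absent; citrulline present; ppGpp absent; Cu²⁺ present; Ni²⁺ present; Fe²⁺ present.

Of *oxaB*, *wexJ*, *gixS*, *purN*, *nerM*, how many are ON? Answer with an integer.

2

Fe²⁺ is present, so UlmY is active.
Ni²⁺ is present, so ZorD is active.
Cellobiose is present, so GorE is active.
With repressor ZorD bound, *vorD* is not transcribed.
So VorD is not produced.
With repressor UlmY bound, *oxaB* is not transcribed.
→ *oxaB* is OFF.
Citrulline is present, so FenL is active.
Cu²⁺ is present, so TorG is inactive.
Required activator TorG is absent, so *nerS* is not transcribed.
So NerS is not produced.
ppGpp is absent, so SovG is active.
No repressor is bound and SovG is active, so *sibF* is transcribed.
So SibF is produced and active.
With repressor SibF bound, *wexJ* is not transcribed.
→ *wexJ* is OFF.
Homoserine is absent, so OxaC is active.
Tagatose is present, so OrvB is active.
No repressor is bound and OxaC and OrvB are active, so *gixS* is transcribed.
→ *gixS* is ON.
MoO₄²⁻ is present, so VorM is active.
No repressor is bound and VorM is active, so *dovW* is transcribed.
So DovW is produced and active.
Norleucine is absent, so LomG is inactive.
With no repressor bound, *wexK* is transcribed.
So WexK is produced and active.
Activator DovW is present, so *purN* is transcribed.
→ *purN* is ON.
cAMP is absent, so KulB is active.
With repressor KulB bound, *fubV* is not transcribed.
So FubV is not produced.
Mevalonate is absent, so VelX is inactive.
Required activator VelX is absent, so *nerM* is not transcribed.
→ *nerM* is OFF.
2 of the 5 genes are transcribed.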